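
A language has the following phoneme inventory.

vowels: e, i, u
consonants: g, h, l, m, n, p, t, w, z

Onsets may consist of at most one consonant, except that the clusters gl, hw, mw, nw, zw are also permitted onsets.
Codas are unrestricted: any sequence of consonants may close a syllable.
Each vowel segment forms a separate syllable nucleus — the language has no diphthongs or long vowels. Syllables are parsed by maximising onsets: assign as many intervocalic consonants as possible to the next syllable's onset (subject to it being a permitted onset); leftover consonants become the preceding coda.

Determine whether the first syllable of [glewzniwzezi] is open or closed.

The vowels are e, i, e, i — 4 nuclei, so 4 syllables.
V1 /e/ – V2 /i/: /wzn/; trying suffixes from longest down, /n/ is the first permitted one, so coda /wz/ | onset /n/.
V2 /i/ – V3 /e/: /wz/ splits as /w/ + /z/ (/z/ is the longest suffix that is a licit onset).
V3 /e/ – V4 /i/: /z/ → onset of the next syllable (single consonants are always licit onsets).
Syllabification: glewz.niw.ze.zi.
Syllable 1 is /glewz/ with coda /wz/, so it is closed.

closed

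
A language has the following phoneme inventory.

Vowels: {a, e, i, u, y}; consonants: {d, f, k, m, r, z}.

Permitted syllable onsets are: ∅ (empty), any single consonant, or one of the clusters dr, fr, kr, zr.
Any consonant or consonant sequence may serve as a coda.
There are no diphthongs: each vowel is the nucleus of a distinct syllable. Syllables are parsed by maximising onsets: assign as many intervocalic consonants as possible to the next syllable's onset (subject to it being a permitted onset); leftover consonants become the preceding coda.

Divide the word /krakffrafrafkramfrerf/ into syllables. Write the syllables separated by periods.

krakf.fra.fraf.kram.frerf

Nuclei (vowels): a, a, a, a, e → 5 syllables.
Between /a/ (V1) and /a/ (V2): cluster /kffr/ — the longest permitted-onset suffix is /fr/; onset = /fr/, preceding coda = /kf/.
Between /a/ (V2) and /a/ (V3): /fr/ is a licit onset in full, so it all attaches to the next syllable.
Between /a/ (V3) and /a/ (V4): /fkr/ splits as /f/ + /kr/ (/kr/ is the longest suffix that is a licit onset).
Between /a/ (V4) and /e/ (V5): cluster /mfr/ — the longest permitted-onset suffix is /fr/; onset = /fr/, preceding coda = /m/.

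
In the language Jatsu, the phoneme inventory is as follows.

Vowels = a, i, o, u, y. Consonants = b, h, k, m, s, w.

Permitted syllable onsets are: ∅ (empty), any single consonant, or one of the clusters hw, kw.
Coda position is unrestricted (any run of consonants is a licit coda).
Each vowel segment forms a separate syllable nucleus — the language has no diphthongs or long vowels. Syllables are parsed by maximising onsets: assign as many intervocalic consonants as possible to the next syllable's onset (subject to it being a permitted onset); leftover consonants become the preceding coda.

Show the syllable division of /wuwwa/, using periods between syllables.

The vowels are u, a — 2 nuclei, so 2 syllables.
σ1/σ2 boundary: /ww/; trying suffixes from longest down, /w/ is the first permitted one, so coda /w/ | onset /w/.

wuw.wa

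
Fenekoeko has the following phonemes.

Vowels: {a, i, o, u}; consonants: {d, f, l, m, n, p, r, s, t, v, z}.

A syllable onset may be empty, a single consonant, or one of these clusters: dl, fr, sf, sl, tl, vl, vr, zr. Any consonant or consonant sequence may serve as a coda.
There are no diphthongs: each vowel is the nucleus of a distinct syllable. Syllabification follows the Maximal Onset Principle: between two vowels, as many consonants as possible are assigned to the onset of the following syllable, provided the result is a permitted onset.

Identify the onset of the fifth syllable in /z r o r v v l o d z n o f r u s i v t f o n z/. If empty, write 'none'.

Nuclei (vowels): o, o, o, u, i, o → 6 syllables.
V1 /o/ – V2 /o/: /rvvl/; trying suffixes from longest down, /vl/ is the first permitted one, so coda /rv/ | onset /vl/.
V2 /o/ – V3 /o/: /dzn/; trying suffixes from longest down, /n/ is the first permitted one, so coda /dz/ | onset /n/.
V3 /o/ – V4 /u/: /fr/ is a licit onset in full, so it all attaches to the next syllable.
V4 /u/ – V5 /i/: /s/ → onset of the next syllable (single consonants are always licit onsets).
V5 /i/ – V6 /o/: /vtf/; trying suffixes from longest down, /f/ is the first permitted one, so coda /vt/ | onset /f/.
Putting it together: zrorv.vlodz.no.fru.sivt.fonz.
Syllable 5 is /sivt/: onset /s/, nucleus /i/, coda /vt/.

s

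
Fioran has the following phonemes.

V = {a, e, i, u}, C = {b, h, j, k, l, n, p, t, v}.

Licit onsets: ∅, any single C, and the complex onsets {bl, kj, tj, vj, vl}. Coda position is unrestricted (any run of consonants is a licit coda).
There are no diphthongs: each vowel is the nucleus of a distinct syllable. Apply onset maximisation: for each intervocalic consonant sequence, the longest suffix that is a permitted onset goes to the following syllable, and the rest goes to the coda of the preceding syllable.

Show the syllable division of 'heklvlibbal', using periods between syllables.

Nuclei (vowels): e, i, a → 3 syllables.
Between /e/ (V1) and /i/ (V2): /klvl/; trying suffixes from longest down, /vl/ is the first permitted one, so coda /kl/ | onset /vl/.
Between /i/ (V2) and /a/ (V3): cluster /bb/ — the longest permitted-onset suffix is /b/; onset = /b/, preceding coda = /b/.

hekl.vlib.bal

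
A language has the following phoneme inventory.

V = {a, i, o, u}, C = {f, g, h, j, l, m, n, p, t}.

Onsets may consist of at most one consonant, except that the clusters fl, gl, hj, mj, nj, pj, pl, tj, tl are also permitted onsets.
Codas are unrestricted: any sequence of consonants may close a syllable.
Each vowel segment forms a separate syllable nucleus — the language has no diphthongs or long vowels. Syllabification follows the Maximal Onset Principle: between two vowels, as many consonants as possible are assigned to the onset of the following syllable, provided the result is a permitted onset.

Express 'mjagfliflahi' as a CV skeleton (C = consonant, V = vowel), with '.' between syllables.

CCVC.CCV.CCV.CV

Nuclei (vowels): a, i, a, i → 4 syllables.
V1 /a/ – V2 /i/: /gfl/ — longest licit onset from the right is /fl/, leaving /g/ as coda.
V2 /i/ – V3 /a/: cluster /fl/ — /fl/ is itself a permitted onset, so the whole cluster goes right; preceding coda = ∅.
V3 /a/ – V4 /i/: /h/ → onset of the next syllable (single consonants are always licit onsets).
Putting it together: mjag.fli.fla.hi.
Mapping each syllable to C/V: /mjag/ → CCVC, /fli/ → CCV, /fla/ → CCV, /hi/ → CV.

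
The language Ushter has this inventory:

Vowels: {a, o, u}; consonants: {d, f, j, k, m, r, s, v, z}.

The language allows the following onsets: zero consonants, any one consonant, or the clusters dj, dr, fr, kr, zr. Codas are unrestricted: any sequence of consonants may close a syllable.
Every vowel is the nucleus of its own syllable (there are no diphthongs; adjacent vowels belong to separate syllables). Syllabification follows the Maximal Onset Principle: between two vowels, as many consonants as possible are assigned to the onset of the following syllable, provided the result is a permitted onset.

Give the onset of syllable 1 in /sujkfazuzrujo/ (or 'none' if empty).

Vowels present: u, a, u, u, o; each is a nucleus, giving 5 syllables.
Between /u/ (V1) and /a/ (V2): /jkf/ — longest licit onset from the right is /f/, leaving /jk/ as coda.
Between /a/ (V2) and /u/ (V3): just /z/ — single C goes to the following onset.
Between /u/ (V3) and /u/ (V4): cluster /zr/ — /zr/ is itself a permitted onset, so the whole cluster goes right; preceding coda = ∅.
Between /u/ (V4) and /o/ (V5): /j/ is a single consonant, so it becomes the next onset.
So the parse is sujk.fa.zu.zru.jo.
Syllable 1 is /sujk/: onset /s/, nucleus /u/, coda /jk/.

s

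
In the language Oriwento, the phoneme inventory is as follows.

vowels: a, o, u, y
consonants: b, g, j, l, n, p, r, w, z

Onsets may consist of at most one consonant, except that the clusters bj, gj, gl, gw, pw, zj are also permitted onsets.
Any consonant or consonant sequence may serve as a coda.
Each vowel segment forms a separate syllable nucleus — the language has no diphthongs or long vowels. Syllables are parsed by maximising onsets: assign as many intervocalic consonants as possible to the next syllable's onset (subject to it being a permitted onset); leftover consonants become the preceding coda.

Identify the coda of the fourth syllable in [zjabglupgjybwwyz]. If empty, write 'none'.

The vowels are a, u, y, y — 4 nuclei, so 4 syllables.
Between /a/ (V1) and /u/ (V2): /bgl/ splits as /b/ + /gl/ (/gl/ is the longest suffix that is a licit onset).
Between /u/ (V2) and /y/ (V3): /pgj/ — longest licit onset from the right is /gj/, leaving /p/ as coda.
Between /y/ (V3) and /y/ (V4): /bww/ splits as /bw/ + /w/ (/w/ is the longest suffix that is a licit onset).
Result: zjab.glup.gjybw.wyz.
Syllable 4 is /wyz/: onset /w/, nucleus /y/, coda /z/.

z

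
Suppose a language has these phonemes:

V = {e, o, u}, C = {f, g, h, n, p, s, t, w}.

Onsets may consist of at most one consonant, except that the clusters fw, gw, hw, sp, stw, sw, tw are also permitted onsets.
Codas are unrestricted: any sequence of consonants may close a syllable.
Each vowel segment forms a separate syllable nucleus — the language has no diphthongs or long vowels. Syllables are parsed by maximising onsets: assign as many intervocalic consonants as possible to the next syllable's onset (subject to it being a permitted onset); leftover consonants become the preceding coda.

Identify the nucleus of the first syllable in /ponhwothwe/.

Nuclei (vowels): o, o, e → 3 syllables.
The first nucleus (vowel 1 from the left) is /o/.

o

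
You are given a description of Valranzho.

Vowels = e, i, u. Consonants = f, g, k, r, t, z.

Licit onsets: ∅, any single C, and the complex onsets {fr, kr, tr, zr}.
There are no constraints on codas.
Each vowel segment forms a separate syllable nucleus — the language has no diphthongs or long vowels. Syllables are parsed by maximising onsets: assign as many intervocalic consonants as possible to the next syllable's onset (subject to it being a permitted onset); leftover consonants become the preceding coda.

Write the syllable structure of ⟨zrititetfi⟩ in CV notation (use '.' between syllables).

Nuclei (vowels): i, i, e, i → 4 syllables.
/i…i/ gap (V1→V2): /t/ is a single consonant, so it becomes the next onset.
/i…e/ gap (V2→V3): just /t/ — single C goes to the following onset.
/e…i/ gap (V3→V4): /tf/; trying suffixes from longest down, /f/ is the first permitted one, so coda /t/ | onset /f/.
Result: zri.ti.tet.fi.
Mapping each syllable to C/V: /zri/ → CCV, /ti/ → CV, /tet/ → CVC, /fi/ → CV.

CCV.CV.CVC.CV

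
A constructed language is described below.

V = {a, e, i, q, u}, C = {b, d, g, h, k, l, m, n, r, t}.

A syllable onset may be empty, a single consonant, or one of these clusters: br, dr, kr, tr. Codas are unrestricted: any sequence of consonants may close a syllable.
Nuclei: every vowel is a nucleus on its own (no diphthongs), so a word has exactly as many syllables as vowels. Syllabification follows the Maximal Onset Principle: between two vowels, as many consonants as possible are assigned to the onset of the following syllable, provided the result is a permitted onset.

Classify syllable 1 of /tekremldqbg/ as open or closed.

The vowels are e, e, q — 3 nuclei, so 3 syllables.
/e…e/ gap (V1→V2): /kr/ — entire cluster is a permitted onset → onset /kr/, coda ∅.
/e…q/ gap (V2→V3): /mld/ — longest licit onset from the right is /d/, leaving /ml/ as coda.
Putting it together: te.kreml.dqbg.
Syllable 1 is /te/; it ends in its nucleus with no coda, so it is open.

open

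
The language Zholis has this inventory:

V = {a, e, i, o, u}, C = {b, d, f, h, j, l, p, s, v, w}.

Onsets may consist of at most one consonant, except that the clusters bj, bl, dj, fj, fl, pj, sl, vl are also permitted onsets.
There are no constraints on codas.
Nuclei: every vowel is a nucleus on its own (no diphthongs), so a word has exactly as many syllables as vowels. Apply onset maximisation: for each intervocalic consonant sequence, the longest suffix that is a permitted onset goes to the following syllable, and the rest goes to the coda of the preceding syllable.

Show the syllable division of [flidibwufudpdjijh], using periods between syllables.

Vowels present: i, i, u, u, i; each is a nucleus, giving 5 syllables.
Between /i/ (V1) and /i/ (V2): /d/ is a single consonant, so it becomes the next onset.
Between /i/ (V2) and /u/ (V3): /bw/ splits as /b/ + /w/ (/w/ is the longest suffix that is a licit onset).
Between /u/ (V3) and /u/ (V4): just /f/ — single C goes to the following onset.
Between /u/ (V4) and /i/ (V5): cluster /dpdj/ — the longest permitted-onset suffix is /dj/; onset = /dj/, preceding coda = /dp/.

fli.dib.wu.fudp.djijh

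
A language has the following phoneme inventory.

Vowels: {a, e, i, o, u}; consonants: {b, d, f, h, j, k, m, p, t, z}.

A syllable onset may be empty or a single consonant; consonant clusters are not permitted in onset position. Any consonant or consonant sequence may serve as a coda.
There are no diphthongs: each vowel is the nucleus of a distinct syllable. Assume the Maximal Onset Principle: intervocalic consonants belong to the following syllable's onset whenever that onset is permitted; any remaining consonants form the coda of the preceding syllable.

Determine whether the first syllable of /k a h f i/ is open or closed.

closed

Nuclei (vowels): a, i → 2 syllables.
V1 /a/ – V2 /i/: cluster /hf/ — the longest permitted-onset suffix is /f/; onset = /f/, preceding coda = /h/.
Putting it together: kah.fi.
Syllable 1 is /kah/ with coda /h/, so it is closed.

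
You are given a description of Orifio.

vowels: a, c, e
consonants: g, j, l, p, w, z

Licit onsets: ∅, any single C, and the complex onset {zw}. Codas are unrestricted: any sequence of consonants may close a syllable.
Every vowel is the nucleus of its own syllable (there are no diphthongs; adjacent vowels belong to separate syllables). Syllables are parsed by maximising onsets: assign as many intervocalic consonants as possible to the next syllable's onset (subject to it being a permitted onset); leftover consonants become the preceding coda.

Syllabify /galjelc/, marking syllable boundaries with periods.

Nuclei (vowels): a, e, c → 3 syllables.
σ1/σ2 boundary: /lj/ splits as /l/ + /j/ (/j/ is the longest suffix that is a licit onset).
σ2/σ3 boundary: /l/ is a single consonant, so it becomes the next onset.

gal.je.lc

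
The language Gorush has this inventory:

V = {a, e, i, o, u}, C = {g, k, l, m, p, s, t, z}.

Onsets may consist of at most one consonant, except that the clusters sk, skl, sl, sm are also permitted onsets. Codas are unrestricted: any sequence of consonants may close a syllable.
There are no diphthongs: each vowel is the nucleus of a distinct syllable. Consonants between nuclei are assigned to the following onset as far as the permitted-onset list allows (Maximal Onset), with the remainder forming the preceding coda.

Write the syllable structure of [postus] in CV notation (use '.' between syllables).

CVC.CVC

The vowels are o, u — 2 nuclei, so 2 syllables.
σ1/σ2 boundary: /st/ splits as /s/ + /t/ (/t/ is the longest suffix that is a licit onset).
Result: pos.tus.
Mapping each syllable to C/V: /pos/ → CVC, /tus/ → CVC.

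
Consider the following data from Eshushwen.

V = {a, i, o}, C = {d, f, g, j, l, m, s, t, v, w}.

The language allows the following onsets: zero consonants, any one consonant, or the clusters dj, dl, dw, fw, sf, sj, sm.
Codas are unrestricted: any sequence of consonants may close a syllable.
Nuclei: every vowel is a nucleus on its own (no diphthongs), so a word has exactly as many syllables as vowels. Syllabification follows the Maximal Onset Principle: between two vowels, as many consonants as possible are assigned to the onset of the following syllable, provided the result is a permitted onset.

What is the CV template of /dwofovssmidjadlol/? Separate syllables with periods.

Nuclei (vowels): o, o, i, a, o → 5 syllables.
/o…o/ gap (V1→V2): /f/ is a single consonant, so it becomes the next onset.
/o…i/ gap (V2→V3): /vssm/; trying suffixes from longest down, /sm/ is the first permitted one, so coda /vs/ | onset /sm/.
/i…a/ gap (V3→V4): /dj/ is a licit onset in full, so it all attaches to the next syllable.
/a…o/ gap (V4→V5): cluster /dl/ — /dl/ is itself a permitted onset, so the whole cluster goes right; preceding coda = ∅.
Putting it together: dwo.fovs.smi.dja.dlol.
Mapping each syllable to C/V: /dwo/ → CCV, /fovs/ → CVCC, /smi/ → CCV, /dja/ → CCV, /dlol/ → CCVC.

CCV.CVCC.CCV.CCV.CCVC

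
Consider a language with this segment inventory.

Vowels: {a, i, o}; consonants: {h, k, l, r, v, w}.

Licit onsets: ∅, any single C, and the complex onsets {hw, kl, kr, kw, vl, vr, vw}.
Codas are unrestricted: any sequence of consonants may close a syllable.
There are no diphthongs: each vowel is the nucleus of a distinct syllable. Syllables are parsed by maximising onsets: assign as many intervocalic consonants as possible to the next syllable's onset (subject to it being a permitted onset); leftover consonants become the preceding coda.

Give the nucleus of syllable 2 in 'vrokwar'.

a

The vowels are o, a — 2 nuclei, so 2 syllables.
The second nucleus (vowel 2 from the left) is /a/.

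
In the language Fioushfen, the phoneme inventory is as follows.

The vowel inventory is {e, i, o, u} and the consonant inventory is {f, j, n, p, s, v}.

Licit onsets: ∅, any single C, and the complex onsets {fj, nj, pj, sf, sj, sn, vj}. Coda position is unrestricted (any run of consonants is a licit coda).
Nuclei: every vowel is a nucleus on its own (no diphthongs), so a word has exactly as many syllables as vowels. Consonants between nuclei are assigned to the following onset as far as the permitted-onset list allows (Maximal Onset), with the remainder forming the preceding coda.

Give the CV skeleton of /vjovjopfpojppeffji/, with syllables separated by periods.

The vowels are o, o, o, e, i — 5 nuclei, so 5 syllables.
Between /o/ (V1) and /o/ (V2): /vj/ is a licit onset in full, so it all attaches to the next syllable.
Between /o/ (V2) and /o/ (V3): /pfp/ — longest licit onset from the right is /p/, leaving /pf/ as coda.
Between /o/ (V3) and /e/ (V4): /jpp/ splits as /jp/ + /p/ (/p/ is the longest suffix that is a licit onset).
Between /e/ (V4) and /i/ (V5): cluster /ffj/ — the longest permitted-onset suffix is /fj/; onset = /fj/, preceding coda = /f/.
So the parse is vjo.vjopf.pojp.pef.fji.
Mapping each syllable to C/V: /vjo/ → CCV, /vjopf/ → CCVCC, /pojp/ → CVCC, /pef/ → CVC, /fji/ → CCV.

CCV.CCVCC.CVCC.CVC.CCV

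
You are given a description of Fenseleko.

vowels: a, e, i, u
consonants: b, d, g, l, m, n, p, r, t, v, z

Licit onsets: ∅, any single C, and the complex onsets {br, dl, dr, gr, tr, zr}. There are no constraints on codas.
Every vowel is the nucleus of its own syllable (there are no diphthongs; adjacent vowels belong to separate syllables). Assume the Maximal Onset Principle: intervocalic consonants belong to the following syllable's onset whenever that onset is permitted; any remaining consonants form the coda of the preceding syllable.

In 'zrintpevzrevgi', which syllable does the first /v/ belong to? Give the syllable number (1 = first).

2

Nuclei (vowels): i, e, e, i → 4 syllables.
Between /i/ (V1) and /e/ (V2): /ntp/; trying suffixes from longest down, /p/ is the first permitted one, so coda /nt/ | onset /p/.
Between /e/ (V2) and /e/ (V3): cluster /vzr/ — the longest permitted-onset suffix is /zr/; onset = /zr/, preceding coda = /v/.
Between /e/ (V3) and /i/ (V4): /vg/ — longest licit onset from the right is /g/, leaving /v/ as coda.
So the parse is zrint.pev.zrev.gi.
The first /v/ is in the coda of syllable 2 (/pev/).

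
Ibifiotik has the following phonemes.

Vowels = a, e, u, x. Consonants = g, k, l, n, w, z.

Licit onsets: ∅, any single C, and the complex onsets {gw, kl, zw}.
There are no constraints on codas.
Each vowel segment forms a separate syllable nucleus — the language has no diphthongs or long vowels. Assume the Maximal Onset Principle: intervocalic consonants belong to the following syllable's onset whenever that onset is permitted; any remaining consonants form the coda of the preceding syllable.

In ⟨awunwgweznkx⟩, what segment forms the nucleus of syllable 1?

a

Vowels present: a, u, e, x; each is a nucleus, giving 4 syllables.
The first nucleus (vowel 1 from the left) is /a/.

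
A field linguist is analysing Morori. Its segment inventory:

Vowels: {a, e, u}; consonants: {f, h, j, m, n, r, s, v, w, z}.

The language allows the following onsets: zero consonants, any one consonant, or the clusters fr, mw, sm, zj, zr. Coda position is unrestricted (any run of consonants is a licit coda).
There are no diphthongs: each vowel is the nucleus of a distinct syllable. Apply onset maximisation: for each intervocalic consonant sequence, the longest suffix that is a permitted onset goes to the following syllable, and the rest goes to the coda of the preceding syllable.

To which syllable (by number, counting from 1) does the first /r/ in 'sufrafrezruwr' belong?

2

Nuclei (vowels): u, a, e, u → 4 syllables.
/u…a/ gap (V1→V2): /fr/ is a licit onset in full, so it all attaches to the next syllable.
/a…e/ gap (V2→V3): /fr/ — entire cluster is a permitted onset → onset /fr/, coda ∅.
/e…u/ gap (V3→V4): /zr/ is a licit onset in full, so it all attaches to the next syllable.
Result: su.fra.fre.zruwr.
The first /r/ is in the onset of syllable 2 (/fra/).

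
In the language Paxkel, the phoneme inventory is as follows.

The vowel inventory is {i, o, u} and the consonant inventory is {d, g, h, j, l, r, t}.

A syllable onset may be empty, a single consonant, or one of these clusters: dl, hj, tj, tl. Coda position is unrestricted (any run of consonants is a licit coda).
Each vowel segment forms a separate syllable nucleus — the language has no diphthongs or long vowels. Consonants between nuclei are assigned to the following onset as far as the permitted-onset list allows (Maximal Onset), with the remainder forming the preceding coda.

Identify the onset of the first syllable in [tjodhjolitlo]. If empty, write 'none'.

tj

Nuclei (vowels): o, o, i, o → 4 syllables.
/o…o/ gap (V1→V2): /dhj/; trying suffixes from longest down, /hj/ is the first permitted one, so coda /d/ | onset /hj/.
/o…i/ gap (V2→V3): /l/ is a single consonant, so it becomes the next onset.
/i…o/ gap (V3→V4): /tl/ is a licit onset in full, so it all attaches to the next syllable.
So the parse is tjod.hjo.li.tlo.
Syllable 1 is /tjod/: onset /tj/, nucleus /o/, coda /d/.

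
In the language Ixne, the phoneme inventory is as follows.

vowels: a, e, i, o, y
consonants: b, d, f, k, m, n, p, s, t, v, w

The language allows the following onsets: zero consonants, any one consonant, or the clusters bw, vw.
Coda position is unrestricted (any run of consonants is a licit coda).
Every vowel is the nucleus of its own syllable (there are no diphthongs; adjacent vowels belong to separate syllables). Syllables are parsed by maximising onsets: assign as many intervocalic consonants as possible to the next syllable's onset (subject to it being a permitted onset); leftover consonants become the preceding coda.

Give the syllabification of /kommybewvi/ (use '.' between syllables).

kom.my.bew.vi

The vowels are o, y, e, i — 4 nuclei, so 4 syllables.
σ1/σ2 boundary: /mm/; trying suffixes from longest down, /m/ is the first permitted one, so coda /m/ | onset /m/.
σ2/σ3 boundary: /b/ is a single consonant, so it becomes the next onset.
σ3/σ4 boundary: /wv/; trying suffixes from longest down, /v/ is the first permitted one, so coda /w/ | onset /v/.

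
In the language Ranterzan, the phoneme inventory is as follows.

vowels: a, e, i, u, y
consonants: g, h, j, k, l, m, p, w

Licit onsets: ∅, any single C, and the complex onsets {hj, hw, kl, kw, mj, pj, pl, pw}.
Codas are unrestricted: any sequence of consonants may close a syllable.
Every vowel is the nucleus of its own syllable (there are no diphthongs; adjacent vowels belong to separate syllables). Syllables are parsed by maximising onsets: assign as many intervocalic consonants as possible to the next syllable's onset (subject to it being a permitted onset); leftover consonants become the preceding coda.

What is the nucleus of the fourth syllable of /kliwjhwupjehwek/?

Nuclei (vowels): i, u, e, e → 4 syllables.
The fourth nucleus (vowel 4 from the left) is /e/.

e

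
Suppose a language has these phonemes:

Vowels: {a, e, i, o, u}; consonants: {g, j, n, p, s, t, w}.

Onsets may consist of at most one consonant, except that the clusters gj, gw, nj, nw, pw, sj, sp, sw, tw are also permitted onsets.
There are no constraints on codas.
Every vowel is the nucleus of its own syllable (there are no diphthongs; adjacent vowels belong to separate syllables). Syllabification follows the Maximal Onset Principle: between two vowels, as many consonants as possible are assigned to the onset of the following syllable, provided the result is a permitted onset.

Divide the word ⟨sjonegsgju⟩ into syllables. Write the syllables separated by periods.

sjo.negs.gju

The vowels are o, e, u — 3 nuclei, so 3 syllables.
σ1/σ2 boundary: /n/ is a single consonant, so it becomes the next onset.
σ2/σ3 boundary: /gsgj/ — longest licit onset from the right is /gj/, leaving /gs/ as coda.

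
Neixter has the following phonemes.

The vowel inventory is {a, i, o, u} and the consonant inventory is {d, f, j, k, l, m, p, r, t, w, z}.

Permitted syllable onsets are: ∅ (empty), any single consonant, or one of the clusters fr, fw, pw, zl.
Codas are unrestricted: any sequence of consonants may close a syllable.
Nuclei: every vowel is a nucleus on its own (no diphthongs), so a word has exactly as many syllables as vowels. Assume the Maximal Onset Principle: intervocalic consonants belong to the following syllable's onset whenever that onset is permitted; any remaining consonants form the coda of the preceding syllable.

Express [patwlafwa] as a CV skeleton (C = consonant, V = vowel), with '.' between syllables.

CVCC.CV.CCV

Vowels present: a, a, a; each is a nucleus, giving 3 syllables.
σ1/σ2 boundary: /twl/ — longest licit onset from the right is /l/, leaving /tw/ as coda.
σ2/σ3 boundary: /fw/ — entire cluster is a permitted onset → onset /fw/, coda ∅.
So the parse is patw.la.fwa.
Mapping each syllable to C/V: /patw/ → CVCC, /la/ → CV, /fwa/ → CCV.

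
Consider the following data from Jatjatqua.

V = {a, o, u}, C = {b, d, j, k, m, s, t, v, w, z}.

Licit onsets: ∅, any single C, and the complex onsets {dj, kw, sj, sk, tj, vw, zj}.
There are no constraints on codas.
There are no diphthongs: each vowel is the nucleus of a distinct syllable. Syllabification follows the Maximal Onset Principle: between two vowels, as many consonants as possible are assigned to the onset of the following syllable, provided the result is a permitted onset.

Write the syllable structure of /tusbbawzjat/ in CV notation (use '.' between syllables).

CVCC.CVC.CCVC

Vowels present: u, a, a; each is a nucleus, giving 3 syllables.
Between /u/ (V1) and /a/ (V2): /sbb/ — longest licit onset from the right is /b/, leaving /sb/ as coda.
Between /a/ (V2) and /a/ (V3): cluster /wzj/ — the longest permitted-onset suffix is /zj/; onset = /zj/, preceding coda = /w/.
Syllabification: tusb.baw.zjat.
Mapping each syllable to C/V: /tusb/ → CVCC, /baw/ → CVC, /zjat/ → CCVC.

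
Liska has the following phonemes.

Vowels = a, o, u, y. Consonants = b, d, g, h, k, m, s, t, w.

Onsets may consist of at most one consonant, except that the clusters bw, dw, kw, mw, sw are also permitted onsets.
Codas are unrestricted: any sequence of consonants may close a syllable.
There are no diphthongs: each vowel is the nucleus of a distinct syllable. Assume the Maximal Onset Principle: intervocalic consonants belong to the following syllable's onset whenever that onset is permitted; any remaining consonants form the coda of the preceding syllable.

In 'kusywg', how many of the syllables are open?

The vowels are u, y — 2 nuclei, so 2 syllables.
σ1/σ2 boundary: just /s/ — single C goes to the following onset.
Syllabification: ku.sywg.
Classifying each syllable: /ku/ (open), /sywg/ (closed).
Open syllables: 1.

1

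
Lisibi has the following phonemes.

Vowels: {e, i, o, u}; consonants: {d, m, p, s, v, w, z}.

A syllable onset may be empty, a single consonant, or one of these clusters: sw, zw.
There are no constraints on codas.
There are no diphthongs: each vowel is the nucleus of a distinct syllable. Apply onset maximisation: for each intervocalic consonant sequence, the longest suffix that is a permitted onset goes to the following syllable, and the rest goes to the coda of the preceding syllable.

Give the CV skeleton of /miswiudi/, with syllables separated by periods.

Vowels present: i, i, u, i; each is a nucleus, giving 4 syllables.
V1 /i/ – V2 /i/: cluster /sw/ — /sw/ is itself a permitted onset, so the whole cluster goes right; preceding coda = ∅.
V2 /i/ – V3 /u/: hiatus — the boundary sits between the two vowels.
V3 /u/ – V4 /i/: /d/ → onset of the next syllable (single consonants are always licit onsets).
So the parse is mi.swi.u.di.
Mapping each syllable to C/V: /mi/ → CV, /swi/ → CCV, /u/ → V, /di/ → CV.

CV.CCV.V.CV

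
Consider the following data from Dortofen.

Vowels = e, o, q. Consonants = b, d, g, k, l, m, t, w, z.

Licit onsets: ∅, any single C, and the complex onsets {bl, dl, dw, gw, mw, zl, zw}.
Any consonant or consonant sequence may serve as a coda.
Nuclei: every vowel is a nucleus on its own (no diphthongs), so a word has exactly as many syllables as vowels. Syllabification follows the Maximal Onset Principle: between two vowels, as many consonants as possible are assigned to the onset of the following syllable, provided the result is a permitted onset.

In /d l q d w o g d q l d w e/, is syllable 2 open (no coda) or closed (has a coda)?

Nuclei (vowels): q, o, q, e → 4 syllables.
/q…o/ gap (V1→V2): /dw/ — entire cluster is a permitted onset → onset /dw/, coda ∅.
/o…q/ gap (V2→V3): /gd/ — longest licit onset from the right is /d/, leaving /g/ as coda.
/q…e/ gap (V3→V4): cluster /ldw/ — the longest permitted-onset suffix is /dw/; onset = /dw/, preceding coda = /l/.
Putting it together: dlq.dwog.dql.dwe.
Syllable 2 is /dwog/ with coda /g/, so it is closed.

closed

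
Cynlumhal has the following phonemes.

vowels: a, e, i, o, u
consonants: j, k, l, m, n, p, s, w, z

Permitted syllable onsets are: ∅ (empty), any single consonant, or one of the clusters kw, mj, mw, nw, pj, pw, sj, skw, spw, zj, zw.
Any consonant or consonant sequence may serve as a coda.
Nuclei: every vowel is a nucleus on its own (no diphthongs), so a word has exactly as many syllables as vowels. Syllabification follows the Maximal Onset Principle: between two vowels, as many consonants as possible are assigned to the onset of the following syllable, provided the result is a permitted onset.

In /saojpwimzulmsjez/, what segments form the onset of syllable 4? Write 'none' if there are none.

The vowels are a, o, i, u, e — 5 nuclei, so 5 syllables.
V1 /a/ – V2 /o/: no consonants, so the boundary falls immediately after /a/.
V2 /o/ – V3 /i/: /jpw/; trying suffixes from longest down, /pw/ is the first permitted one, so coda /j/ | onset /pw/.
V3 /i/ – V4 /u/: /mz/ splits as /m/ + /z/ (/z/ is the longest suffix that is a licit onset).
V4 /u/ – V5 /e/: /lmsj/ splits as /lm/ + /sj/ (/sj/ is the longest suffix that is a licit onset).
So the parse is sa.oj.pwim.zulm.sjez.
Syllable 4 is /zulm/: onset /z/, nucleus /u/, coda /lm/.

z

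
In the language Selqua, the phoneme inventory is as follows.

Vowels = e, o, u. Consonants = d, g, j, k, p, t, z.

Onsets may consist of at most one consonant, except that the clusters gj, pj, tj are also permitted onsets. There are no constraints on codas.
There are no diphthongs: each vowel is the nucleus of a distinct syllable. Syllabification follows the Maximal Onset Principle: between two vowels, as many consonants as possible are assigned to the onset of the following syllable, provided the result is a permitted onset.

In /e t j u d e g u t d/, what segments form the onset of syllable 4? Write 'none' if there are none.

g

The vowels are e, u, e, u — 4 nuclei, so 4 syllables.
V1 /e/ – V2 /u/: cluster /tj/ — /tj/ is itself a permitted onset, so the whole cluster goes right; preceding coda = ∅.
V2 /u/ – V3 /e/: just /d/ — single C goes to the following onset.
V3 /e/ – V4 /u/: /g/ is a single consonant, so it becomes the next onset.
Syllabification: e.tju.de.gutd.
Syllable 4 is /gutd/: onset /g/, nucleus /u/, coda /td/.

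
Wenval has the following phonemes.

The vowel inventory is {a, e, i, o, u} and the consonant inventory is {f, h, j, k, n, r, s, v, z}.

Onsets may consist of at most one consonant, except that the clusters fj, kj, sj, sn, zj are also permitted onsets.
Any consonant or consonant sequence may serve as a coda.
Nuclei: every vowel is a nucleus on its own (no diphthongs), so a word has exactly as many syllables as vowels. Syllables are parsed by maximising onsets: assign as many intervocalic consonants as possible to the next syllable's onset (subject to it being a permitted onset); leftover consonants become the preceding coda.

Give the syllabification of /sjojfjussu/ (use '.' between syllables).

sjoj.fjus.su

The vowels are o, u, u — 3 nuclei, so 3 syllables.
/o…u/ gap (V1→V2): /jfj/ — longest licit onset from the right is /fj/, leaving /j/ as coda.
/u…u/ gap (V2→V3): /ss/ splits as /s/ + /s/ (/s/ is the longest suffix that is a licit onset).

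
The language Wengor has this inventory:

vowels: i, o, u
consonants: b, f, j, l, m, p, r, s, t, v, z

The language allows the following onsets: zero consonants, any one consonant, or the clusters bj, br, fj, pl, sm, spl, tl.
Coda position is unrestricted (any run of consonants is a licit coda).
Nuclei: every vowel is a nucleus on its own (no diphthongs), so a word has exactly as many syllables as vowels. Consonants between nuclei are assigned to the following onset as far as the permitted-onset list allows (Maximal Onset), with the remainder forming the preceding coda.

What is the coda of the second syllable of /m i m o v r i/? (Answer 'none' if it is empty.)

Vowels present: i, o, i; each is a nucleus, giving 3 syllables.
Between /i/ (V1) and /o/ (V2): just /m/ — single C goes to the following onset.
Between /o/ (V2) and /i/ (V3): /vr/ — longest licit onset from the right is /r/, leaving /v/ as coda.
Result: mi.mov.ri.
Syllable 2 is /mov/: onset /m/, nucleus /o/, coda /v/.

v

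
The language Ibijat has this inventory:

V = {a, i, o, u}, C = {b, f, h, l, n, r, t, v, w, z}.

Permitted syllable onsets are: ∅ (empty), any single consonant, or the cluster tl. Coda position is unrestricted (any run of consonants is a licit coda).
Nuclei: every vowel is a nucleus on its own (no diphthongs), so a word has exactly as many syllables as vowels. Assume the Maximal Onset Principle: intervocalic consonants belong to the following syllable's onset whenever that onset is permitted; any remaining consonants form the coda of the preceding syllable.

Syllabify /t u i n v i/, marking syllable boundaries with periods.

Nuclei (vowels): u, i, i → 3 syllables.
Between /u/ (V1) and /i/ (V2): no consonants, so the boundary falls immediately after /u/.
Between /i/ (V2) and /i/ (V3): /nv/ — longest licit onset from the right is /v/, leaving /n/ as coda.

tu.in.vi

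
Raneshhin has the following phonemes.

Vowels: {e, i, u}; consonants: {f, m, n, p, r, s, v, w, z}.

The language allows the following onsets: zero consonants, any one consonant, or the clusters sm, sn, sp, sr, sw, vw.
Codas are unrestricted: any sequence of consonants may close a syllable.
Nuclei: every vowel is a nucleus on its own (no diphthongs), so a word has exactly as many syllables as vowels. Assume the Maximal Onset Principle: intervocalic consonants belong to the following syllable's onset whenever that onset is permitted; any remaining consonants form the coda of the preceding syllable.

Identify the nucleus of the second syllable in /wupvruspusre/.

Vowels present: u, u, u, e; each is a nucleus, giving 4 syllables.
The second nucleus (vowel 2 from the left) is /u/.

u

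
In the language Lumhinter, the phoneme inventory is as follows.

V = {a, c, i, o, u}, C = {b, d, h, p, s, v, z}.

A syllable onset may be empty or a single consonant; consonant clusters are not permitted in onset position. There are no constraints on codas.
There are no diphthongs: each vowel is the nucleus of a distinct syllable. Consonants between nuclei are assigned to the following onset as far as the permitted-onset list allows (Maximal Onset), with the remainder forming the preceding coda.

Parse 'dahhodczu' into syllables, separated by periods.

Nuclei (vowels): a, o, c, u → 4 syllables.
σ1/σ2 boundary: /hh/ splits as /h/ + /h/ (/h/ is the longest suffix that is a licit onset).
σ2/σ3 boundary: just /d/ — single C goes to the following onset.
σ3/σ4 boundary: just /z/ — single C goes to the following onset.

dah.ho.dc.zu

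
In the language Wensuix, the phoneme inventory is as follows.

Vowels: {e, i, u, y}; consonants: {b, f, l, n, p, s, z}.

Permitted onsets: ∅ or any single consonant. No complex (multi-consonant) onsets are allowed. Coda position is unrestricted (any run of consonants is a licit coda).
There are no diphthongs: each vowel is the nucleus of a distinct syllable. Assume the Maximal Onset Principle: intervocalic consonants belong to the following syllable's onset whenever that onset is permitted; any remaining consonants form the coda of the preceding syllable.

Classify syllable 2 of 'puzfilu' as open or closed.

Nuclei (vowels): u, i, u → 3 syllables.
V1 /u/ – V2 /i/: /zf/; trying suffixes from longest down, /f/ is the first permitted one, so coda /z/ | onset /f/.
V2 /i/ – V3 /u/: /l/ → onset of the next syllable (single consonants are always licit onsets).
Result: puz.fi.lu.
Syllable 2 is /fi/; it ends in its nucleus with no coda, so it is open.

open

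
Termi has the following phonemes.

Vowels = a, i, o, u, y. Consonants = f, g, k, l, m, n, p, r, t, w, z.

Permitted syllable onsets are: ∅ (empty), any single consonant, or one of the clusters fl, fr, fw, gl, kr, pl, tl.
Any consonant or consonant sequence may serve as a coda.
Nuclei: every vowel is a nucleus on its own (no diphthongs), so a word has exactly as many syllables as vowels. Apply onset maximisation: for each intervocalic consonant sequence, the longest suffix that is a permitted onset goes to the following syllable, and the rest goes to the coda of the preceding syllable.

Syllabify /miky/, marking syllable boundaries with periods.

mi.ky

Vowels present: i, y; each is a nucleus, giving 2 syllables.
V1 /i/ – V2 /y/: /k/ → onset of the next syllable (single consonants are always licit onsets).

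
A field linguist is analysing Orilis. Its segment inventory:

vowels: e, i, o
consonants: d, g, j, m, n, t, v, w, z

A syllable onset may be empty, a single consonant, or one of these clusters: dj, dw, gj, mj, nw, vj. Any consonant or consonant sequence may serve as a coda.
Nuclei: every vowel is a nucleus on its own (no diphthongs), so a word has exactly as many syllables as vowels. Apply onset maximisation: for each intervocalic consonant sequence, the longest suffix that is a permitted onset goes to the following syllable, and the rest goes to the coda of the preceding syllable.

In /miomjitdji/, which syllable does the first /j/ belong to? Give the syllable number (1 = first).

The vowels are i, o, i, i — 4 nuclei, so 4 syllables.
/i…o/ gap (V1→V2): nothing intervenes; syllable break is V.V.
/o…i/ gap (V2→V3): /mj/ is a licit onset in full, so it all attaches to the next syllable.
/i…i/ gap (V3→V4): cluster /tdj/ — the longest permitted-onset suffix is /dj/; onset = /dj/, preceding coda = /t/.
Result: mi.o.mjit.dji.
The first /j/ is in the onset of syllable 3 (/mjit/).

3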